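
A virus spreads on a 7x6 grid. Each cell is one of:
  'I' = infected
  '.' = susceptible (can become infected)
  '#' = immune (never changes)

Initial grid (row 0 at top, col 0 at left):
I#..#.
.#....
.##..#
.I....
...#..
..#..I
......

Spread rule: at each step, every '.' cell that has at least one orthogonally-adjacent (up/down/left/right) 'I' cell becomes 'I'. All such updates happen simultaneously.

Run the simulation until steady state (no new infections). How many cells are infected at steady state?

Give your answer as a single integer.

Answer: 34

Derivation:
Step 0 (initial): 3 infected
Step 1: +7 new -> 10 infected
Step 2: +9 new -> 19 infected
Step 3: +5 new -> 24 infected
Step 4: +4 new -> 28 infected
Step 5: +3 new -> 31 infected
Step 6: +2 new -> 33 infected
Step 7: +1 new -> 34 infected
Step 8: +0 new -> 34 infected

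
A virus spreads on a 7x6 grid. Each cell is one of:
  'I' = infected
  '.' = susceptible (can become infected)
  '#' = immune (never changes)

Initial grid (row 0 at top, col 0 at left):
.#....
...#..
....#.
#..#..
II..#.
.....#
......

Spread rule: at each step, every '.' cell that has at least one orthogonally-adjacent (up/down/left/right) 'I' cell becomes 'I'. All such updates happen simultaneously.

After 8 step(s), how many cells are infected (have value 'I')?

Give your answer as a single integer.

Answer: 30

Derivation:
Step 0 (initial): 2 infected
Step 1: +4 new -> 6 infected
Step 2: +6 new -> 12 infected
Step 3: +5 new -> 17 infected
Step 4: +5 new -> 22 infected
Step 5: +3 new -> 25 infected
Step 6: +2 new -> 27 infected
Step 7: +1 new -> 28 infected
Step 8: +2 new -> 30 infected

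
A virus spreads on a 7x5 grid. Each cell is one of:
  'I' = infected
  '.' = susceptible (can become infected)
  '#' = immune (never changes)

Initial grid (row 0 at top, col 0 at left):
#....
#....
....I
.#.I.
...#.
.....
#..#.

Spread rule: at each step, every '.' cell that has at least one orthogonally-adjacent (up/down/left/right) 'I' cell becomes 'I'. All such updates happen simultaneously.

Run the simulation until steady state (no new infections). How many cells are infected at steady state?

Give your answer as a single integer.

Step 0 (initial): 2 infected
Step 1: +4 new -> 6 infected
Step 2: +5 new -> 11 infected
Step 3: +6 new -> 17 infected
Step 4: +8 new -> 25 infected
Step 5: +4 new -> 29 infected
Step 6: +0 new -> 29 infected

Answer: 29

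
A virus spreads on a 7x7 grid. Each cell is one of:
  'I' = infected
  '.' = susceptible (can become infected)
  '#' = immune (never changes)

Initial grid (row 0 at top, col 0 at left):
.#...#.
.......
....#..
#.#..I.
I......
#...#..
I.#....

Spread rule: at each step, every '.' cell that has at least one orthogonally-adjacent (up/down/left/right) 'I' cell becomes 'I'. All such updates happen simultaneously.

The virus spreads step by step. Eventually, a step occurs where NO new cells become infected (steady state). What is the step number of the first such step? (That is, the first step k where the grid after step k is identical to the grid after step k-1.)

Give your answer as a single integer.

Answer: 7

Derivation:
Step 0 (initial): 3 infected
Step 1: +6 new -> 9 infected
Step 2: +9 new -> 18 infected
Step 3: +8 new -> 26 infected
Step 4: +9 new -> 35 infected
Step 5: +4 new -> 39 infected
Step 6: +2 new -> 41 infected
Step 7: +0 new -> 41 infected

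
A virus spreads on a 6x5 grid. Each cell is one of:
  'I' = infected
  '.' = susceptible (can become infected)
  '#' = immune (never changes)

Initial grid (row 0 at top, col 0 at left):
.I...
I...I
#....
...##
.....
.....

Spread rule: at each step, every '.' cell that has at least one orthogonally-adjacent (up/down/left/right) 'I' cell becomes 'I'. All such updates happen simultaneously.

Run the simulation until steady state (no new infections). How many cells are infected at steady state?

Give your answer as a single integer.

Step 0 (initial): 3 infected
Step 1: +6 new -> 9 infected
Step 2: +4 new -> 13 infected
Step 3: +2 new -> 15 infected
Step 4: +3 new -> 18 infected
Step 5: +3 new -> 21 infected
Step 6: +3 new -> 24 infected
Step 7: +2 new -> 26 infected
Step 8: +1 new -> 27 infected
Step 9: +0 new -> 27 infected

Answer: 27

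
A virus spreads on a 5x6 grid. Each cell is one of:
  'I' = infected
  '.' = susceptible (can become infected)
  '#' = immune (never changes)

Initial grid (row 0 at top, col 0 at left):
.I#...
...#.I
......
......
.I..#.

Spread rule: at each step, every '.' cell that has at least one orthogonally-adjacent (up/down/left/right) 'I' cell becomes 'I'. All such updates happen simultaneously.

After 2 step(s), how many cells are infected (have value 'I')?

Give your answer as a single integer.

Step 0 (initial): 3 infected
Step 1: +8 new -> 11 infected
Step 2: +9 new -> 20 infected

Answer: 20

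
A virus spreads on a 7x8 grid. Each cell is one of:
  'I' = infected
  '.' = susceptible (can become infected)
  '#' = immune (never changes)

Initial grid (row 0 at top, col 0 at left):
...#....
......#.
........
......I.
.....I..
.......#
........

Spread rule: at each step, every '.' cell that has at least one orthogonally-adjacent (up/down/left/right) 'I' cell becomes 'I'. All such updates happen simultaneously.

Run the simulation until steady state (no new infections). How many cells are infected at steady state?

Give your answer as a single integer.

Step 0 (initial): 2 infected
Step 1: +6 new -> 8 infected
Step 2: +8 new -> 16 infected
Step 3: +8 new -> 24 infected
Step 4: +9 new -> 33 infected
Step 5: +8 new -> 41 infected
Step 6: +5 new -> 46 infected
Step 7: +4 new -> 50 infected
Step 8: +2 new -> 52 infected
Step 9: +1 new -> 53 infected
Step 10: +0 new -> 53 infected

Answer: 53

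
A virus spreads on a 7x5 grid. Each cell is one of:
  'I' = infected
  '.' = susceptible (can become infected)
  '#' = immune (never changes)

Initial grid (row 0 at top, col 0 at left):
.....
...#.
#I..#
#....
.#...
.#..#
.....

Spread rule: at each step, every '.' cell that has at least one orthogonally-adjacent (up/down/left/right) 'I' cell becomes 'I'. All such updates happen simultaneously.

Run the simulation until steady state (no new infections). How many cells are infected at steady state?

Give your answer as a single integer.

Answer: 28

Derivation:
Step 0 (initial): 1 infected
Step 1: +3 new -> 4 infected
Step 2: +5 new -> 9 infected
Step 3: +4 new -> 13 infected
Step 4: +4 new -> 17 infected
Step 5: +4 new -> 21 infected
Step 6: +3 new -> 24 infected
Step 7: +2 new -> 26 infected
Step 8: +1 new -> 27 infected
Step 9: +1 new -> 28 infected
Step 10: +0 new -> 28 infected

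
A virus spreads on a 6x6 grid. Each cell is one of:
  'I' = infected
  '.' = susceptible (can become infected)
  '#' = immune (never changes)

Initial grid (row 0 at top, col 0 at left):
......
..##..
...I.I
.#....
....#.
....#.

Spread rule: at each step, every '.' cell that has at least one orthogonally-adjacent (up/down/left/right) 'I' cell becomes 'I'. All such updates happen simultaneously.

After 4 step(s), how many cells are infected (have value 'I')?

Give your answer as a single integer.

Step 0 (initial): 2 infected
Step 1: +5 new -> 7 infected
Step 2: +7 new -> 14 infected
Step 3: +6 new -> 20 infected
Step 4: +6 new -> 26 infected

Answer: 26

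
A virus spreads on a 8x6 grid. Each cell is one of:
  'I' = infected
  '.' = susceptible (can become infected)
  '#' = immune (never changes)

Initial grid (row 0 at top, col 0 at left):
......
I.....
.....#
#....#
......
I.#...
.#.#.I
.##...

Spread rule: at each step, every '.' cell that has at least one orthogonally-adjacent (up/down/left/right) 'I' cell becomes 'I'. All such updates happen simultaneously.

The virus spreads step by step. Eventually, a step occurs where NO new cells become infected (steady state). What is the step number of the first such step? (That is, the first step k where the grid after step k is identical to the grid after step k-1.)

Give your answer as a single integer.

Step 0 (initial): 3 infected
Step 1: +9 new -> 12 infected
Step 2: +8 new -> 20 infected
Step 3: +8 new -> 28 infected
Step 4: +6 new -> 34 infected
Step 5: +4 new -> 38 infected
Step 6: +1 new -> 39 infected
Step 7: +0 new -> 39 infected

Answer: 7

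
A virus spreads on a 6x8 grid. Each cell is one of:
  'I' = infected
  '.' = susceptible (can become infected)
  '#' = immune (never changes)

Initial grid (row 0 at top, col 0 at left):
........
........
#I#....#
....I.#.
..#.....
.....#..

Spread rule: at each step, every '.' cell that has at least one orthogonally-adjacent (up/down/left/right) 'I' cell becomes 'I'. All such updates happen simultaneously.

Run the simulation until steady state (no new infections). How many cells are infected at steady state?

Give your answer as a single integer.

Answer: 42

Derivation:
Step 0 (initial): 2 infected
Step 1: +6 new -> 8 infected
Step 2: +12 new -> 20 infected
Step 3: +10 new -> 30 infected
Step 4: +7 new -> 37 infected
Step 5: +4 new -> 41 infected
Step 6: +1 new -> 42 infected
Step 7: +0 new -> 42 infected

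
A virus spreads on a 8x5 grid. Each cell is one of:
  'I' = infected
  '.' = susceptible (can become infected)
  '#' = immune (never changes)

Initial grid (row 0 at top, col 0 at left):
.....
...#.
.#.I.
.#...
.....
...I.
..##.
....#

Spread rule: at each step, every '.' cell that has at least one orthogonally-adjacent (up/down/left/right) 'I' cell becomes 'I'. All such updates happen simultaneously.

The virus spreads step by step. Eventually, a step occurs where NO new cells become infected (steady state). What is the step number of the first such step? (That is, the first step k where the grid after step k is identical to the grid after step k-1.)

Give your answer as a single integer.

Answer: 7

Derivation:
Step 0 (initial): 2 infected
Step 1: +6 new -> 8 infected
Step 2: +8 new -> 16 infected
Step 3: +6 new -> 22 infected
Step 4: +6 new -> 28 infected
Step 5: +5 new -> 33 infected
Step 6: +1 new -> 34 infected
Step 7: +0 new -> 34 infected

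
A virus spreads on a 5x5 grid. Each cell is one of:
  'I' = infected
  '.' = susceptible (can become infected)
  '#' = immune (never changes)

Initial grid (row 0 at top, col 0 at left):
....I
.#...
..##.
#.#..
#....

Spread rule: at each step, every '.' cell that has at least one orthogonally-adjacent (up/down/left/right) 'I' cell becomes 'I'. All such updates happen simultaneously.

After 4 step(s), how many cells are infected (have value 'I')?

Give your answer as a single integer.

Step 0 (initial): 1 infected
Step 1: +2 new -> 3 infected
Step 2: +3 new -> 6 infected
Step 3: +3 new -> 9 infected
Step 4: +3 new -> 12 infected

Answer: 12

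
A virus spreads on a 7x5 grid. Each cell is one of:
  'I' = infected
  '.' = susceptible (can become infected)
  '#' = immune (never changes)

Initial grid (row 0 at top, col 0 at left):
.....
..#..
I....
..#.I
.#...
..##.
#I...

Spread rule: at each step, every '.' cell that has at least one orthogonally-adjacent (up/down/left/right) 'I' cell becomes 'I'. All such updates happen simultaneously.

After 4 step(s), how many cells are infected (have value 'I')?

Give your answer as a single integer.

Step 0 (initial): 3 infected
Step 1: +8 new -> 11 infected
Step 2: +11 new -> 22 infected
Step 3: +5 new -> 27 infected
Step 4: +2 new -> 29 infected

Answer: 29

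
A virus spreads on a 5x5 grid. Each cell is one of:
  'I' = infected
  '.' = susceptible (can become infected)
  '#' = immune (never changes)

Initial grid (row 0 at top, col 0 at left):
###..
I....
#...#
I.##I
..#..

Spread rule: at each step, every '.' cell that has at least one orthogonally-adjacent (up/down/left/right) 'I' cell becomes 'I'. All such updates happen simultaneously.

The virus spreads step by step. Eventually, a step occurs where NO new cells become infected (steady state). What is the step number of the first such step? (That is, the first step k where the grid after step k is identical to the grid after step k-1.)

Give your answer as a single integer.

Answer: 6

Derivation:
Step 0 (initial): 3 infected
Step 1: +4 new -> 7 infected
Step 2: +4 new -> 11 infected
Step 3: +2 new -> 13 infected
Step 4: +3 new -> 16 infected
Step 5: +1 new -> 17 infected
Step 6: +0 new -> 17 infected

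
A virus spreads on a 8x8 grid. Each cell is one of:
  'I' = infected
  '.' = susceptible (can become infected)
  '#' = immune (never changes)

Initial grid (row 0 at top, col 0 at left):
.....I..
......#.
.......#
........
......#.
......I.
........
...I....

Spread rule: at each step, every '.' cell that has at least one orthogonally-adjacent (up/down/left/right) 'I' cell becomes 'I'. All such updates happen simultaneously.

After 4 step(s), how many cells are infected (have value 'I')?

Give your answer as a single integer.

Answer: 49

Derivation:
Step 0 (initial): 3 infected
Step 1: +9 new -> 12 infected
Step 2: +15 new -> 27 infected
Step 3: +13 new -> 40 infected
Step 4: +9 new -> 49 infected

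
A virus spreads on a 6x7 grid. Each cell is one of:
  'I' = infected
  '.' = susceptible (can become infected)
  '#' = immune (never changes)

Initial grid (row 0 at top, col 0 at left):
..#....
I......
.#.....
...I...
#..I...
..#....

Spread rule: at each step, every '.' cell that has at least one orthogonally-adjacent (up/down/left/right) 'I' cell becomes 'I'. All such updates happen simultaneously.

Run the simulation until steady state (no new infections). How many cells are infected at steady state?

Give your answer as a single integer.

Answer: 38

Derivation:
Step 0 (initial): 3 infected
Step 1: +9 new -> 12 infected
Step 2: +11 new -> 23 infected
Step 3: +7 new -> 30 infected
Step 4: +5 new -> 35 infected
Step 5: +2 new -> 37 infected
Step 6: +1 new -> 38 infected
Step 7: +0 new -> 38 infected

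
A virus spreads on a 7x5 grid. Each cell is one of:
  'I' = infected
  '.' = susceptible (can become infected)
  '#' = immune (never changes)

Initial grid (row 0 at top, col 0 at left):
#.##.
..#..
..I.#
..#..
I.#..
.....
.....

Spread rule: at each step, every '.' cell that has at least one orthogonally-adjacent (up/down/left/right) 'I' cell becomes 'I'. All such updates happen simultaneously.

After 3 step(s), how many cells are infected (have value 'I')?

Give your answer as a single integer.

Answer: 21

Derivation:
Step 0 (initial): 2 infected
Step 1: +5 new -> 7 infected
Step 2: +7 new -> 14 infected
Step 3: +7 new -> 21 infected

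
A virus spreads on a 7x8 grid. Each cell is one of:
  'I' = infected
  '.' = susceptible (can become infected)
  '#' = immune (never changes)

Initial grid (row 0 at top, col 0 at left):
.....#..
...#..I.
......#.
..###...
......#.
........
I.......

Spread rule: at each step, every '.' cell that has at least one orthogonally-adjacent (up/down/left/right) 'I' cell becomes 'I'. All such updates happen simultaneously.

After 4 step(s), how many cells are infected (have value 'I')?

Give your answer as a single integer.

Answer: 32

Derivation:
Step 0 (initial): 2 infected
Step 1: +5 new -> 7 infected
Step 2: +7 new -> 14 infected
Step 3: +8 new -> 22 infected
Step 4: +10 new -> 32 infected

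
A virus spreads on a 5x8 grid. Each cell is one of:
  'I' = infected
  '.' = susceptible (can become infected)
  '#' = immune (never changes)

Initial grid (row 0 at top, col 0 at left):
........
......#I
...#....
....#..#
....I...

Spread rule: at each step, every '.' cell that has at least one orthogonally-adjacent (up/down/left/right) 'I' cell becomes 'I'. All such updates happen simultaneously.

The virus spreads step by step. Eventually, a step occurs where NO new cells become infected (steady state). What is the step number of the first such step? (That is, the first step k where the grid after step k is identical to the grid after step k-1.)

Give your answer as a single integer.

Answer: 9

Derivation:
Step 0 (initial): 2 infected
Step 1: +4 new -> 6 infected
Step 2: +6 new -> 12 infected
Step 3: +6 new -> 18 infected
Step 4: +6 new -> 24 infected
Step 5: +5 new -> 29 infected
Step 6: +4 new -> 33 infected
Step 7: +2 new -> 35 infected
Step 8: +1 new -> 36 infected
Step 9: +0 new -> 36 infected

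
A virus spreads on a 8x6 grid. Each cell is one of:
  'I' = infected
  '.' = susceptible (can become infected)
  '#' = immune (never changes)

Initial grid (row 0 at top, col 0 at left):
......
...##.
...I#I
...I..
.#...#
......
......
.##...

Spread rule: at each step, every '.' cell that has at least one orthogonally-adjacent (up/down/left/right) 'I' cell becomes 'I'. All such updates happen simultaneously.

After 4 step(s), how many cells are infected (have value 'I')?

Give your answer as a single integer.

Step 0 (initial): 3 infected
Step 1: +6 new -> 9 infected
Step 2: +7 new -> 16 infected
Step 3: +8 new -> 24 infected
Step 4: +9 new -> 33 infected

Answer: 33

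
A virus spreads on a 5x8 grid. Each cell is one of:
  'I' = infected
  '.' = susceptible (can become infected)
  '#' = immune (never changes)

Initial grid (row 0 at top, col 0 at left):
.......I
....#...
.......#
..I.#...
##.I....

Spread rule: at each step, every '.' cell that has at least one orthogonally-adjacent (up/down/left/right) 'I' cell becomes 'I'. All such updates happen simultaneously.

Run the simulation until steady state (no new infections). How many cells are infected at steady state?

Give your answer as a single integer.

Step 0 (initial): 3 infected
Step 1: +7 new -> 10 infected
Step 2: +7 new -> 17 infected
Step 3: +10 new -> 27 infected
Step 4: +6 new -> 33 infected
Step 5: +2 new -> 35 infected
Step 6: +0 new -> 35 infected

Answer: 35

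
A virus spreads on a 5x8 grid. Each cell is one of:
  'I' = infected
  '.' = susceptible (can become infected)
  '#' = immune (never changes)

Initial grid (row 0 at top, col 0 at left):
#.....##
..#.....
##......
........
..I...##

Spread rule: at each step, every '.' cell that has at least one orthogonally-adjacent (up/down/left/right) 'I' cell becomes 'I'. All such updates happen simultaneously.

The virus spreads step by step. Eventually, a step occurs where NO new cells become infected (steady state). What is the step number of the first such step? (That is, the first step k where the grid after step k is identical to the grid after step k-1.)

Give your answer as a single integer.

Step 0 (initial): 1 infected
Step 1: +3 new -> 4 infected
Step 2: +5 new -> 9 infected
Step 3: +4 new -> 13 infected
Step 4: +3 new -> 16 infected
Step 5: +4 new -> 20 infected
Step 6: +5 new -> 25 infected
Step 7: +4 new -> 29 infected
Step 8: +2 new -> 31 infected
Step 9: +1 new -> 32 infected
Step 10: +0 new -> 32 infected

Answer: 10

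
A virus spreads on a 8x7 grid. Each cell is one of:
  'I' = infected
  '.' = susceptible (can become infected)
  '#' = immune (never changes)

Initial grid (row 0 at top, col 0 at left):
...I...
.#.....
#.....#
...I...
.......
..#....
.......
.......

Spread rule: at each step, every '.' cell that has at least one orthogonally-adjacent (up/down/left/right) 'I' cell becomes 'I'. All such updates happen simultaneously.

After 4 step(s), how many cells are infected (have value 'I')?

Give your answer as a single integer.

Step 0 (initial): 2 infected
Step 1: +7 new -> 9 infected
Step 2: +11 new -> 20 infected
Step 3: +11 new -> 31 infected
Step 4: +9 new -> 40 infected

Answer: 40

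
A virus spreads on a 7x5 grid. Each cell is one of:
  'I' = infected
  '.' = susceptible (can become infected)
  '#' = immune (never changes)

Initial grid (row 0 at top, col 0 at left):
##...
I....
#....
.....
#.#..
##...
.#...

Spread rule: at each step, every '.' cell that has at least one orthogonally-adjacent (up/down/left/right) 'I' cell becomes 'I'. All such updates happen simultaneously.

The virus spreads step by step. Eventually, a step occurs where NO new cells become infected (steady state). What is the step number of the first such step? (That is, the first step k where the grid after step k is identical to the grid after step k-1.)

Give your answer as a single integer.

Answer: 10

Derivation:
Step 0 (initial): 1 infected
Step 1: +1 new -> 2 infected
Step 2: +2 new -> 4 infected
Step 3: +4 new -> 8 infected
Step 4: +6 new -> 14 infected
Step 5: +3 new -> 17 infected
Step 6: +2 new -> 19 infected
Step 7: +2 new -> 21 infected
Step 8: +3 new -> 24 infected
Step 9: +2 new -> 26 infected
Step 10: +0 new -> 26 infected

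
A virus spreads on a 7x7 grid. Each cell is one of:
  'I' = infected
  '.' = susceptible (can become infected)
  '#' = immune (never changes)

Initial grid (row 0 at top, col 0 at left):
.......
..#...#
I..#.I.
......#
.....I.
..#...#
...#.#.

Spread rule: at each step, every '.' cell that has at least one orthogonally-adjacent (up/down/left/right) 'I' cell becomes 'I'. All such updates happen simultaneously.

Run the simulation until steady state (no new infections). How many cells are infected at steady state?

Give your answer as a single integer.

Step 0 (initial): 3 infected
Step 1: +10 new -> 13 infected
Step 2: +10 new -> 23 infected
Step 3: +11 new -> 34 infected
Step 4: +4 new -> 38 infected
Step 5: +1 new -> 39 infected
Step 6: +1 new -> 40 infected
Step 7: +0 new -> 40 infected

Answer: 40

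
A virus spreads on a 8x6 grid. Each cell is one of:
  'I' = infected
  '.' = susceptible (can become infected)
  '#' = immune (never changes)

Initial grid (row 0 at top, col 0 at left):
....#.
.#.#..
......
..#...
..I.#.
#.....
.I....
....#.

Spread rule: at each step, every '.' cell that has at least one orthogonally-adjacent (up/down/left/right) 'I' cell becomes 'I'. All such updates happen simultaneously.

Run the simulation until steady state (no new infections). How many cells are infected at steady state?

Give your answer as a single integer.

Step 0 (initial): 2 infected
Step 1: +7 new -> 9 infected
Step 2: +7 new -> 16 infected
Step 3: +7 new -> 23 infected
Step 4: +6 new -> 29 infected
Step 5: +6 new -> 35 infected
Step 6: +3 new -> 38 infected
Step 7: +3 new -> 41 infected
Step 8: +0 new -> 41 infected

Answer: 41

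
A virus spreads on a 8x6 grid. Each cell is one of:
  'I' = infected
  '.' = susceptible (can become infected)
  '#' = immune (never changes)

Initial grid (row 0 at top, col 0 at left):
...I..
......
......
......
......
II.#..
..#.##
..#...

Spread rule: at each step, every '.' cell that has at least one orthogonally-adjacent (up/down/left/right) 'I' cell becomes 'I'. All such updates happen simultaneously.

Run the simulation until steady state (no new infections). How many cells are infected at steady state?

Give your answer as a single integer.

Answer: 39

Derivation:
Step 0 (initial): 3 infected
Step 1: +8 new -> 11 infected
Step 2: +10 new -> 21 infected
Step 3: +10 new -> 31 infected
Step 4: +4 new -> 35 infected
Step 5: +3 new -> 38 infected
Step 6: +1 new -> 39 infected
Step 7: +0 new -> 39 infected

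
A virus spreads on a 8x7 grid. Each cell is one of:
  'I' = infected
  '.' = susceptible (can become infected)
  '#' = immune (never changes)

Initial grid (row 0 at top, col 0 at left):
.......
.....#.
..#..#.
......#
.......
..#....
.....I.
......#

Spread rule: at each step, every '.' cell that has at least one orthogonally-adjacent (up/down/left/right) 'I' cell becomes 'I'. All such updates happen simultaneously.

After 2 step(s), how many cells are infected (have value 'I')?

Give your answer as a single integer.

Answer: 10

Derivation:
Step 0 (initial): 1 infected
Step 1: +4 new -> 5 infected
Step 2: +5 new -> 10 infected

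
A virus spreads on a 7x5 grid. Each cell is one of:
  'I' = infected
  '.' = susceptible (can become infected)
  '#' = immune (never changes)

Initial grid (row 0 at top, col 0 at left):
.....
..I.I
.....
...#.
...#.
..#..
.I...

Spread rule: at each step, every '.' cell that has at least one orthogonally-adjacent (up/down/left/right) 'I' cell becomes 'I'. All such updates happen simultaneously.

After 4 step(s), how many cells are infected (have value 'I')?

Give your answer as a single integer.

Answer: 32

Derivation:
Step 0 (initial): 3 infected
Step 1: +9 new -> 12 infected
Step 2: +10 new -> 22 infected
Step 3: +8 new -> 30 infected
Step 4: +2 new -> 32 infected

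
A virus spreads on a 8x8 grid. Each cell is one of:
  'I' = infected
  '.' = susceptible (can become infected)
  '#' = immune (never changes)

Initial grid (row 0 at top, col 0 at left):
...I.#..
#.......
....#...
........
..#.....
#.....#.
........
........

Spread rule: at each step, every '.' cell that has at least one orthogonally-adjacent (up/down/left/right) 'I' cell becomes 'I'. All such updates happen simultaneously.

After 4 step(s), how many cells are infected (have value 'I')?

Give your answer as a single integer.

Answer: 19

Derivation:
Step 0 (initial): 1 infected
Step 1: +3 new -> 4 infected
Step 2: +4 new -> 8 infected
Step 3: +5 new -> 13 infected
Step 4: +6 new -> 19 infected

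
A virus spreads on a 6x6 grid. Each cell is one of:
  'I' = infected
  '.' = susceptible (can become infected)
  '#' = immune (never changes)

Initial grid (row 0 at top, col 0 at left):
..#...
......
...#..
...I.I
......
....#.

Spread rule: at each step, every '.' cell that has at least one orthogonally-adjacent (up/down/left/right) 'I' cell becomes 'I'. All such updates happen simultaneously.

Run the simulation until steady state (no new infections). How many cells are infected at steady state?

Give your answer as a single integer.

Answer: 33

Derivation:
Step 0 (initial): 2 infected
Step 1: +5 new -> 7 infected
Step 2: +8 new -> 15 infected
Step 3: +7 new -> 22 infected
Step 4: +6 new -> 28 infected
Step 5: +4 new -> 32 infected
Step 6: +1 new -> 33 infected
Step 7: +0 new -> 33 infected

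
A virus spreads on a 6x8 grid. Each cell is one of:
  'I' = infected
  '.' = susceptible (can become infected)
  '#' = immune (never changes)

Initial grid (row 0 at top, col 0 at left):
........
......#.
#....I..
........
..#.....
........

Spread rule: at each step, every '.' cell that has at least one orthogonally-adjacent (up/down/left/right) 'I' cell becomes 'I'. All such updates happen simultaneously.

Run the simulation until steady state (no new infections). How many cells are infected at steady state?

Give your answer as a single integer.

Step 0 (initial): 1 infected
Step 1: +4 new -> 5 infected
Step 2: +7 new -> 12 infected
Step 3: +10 new -> 22 infected
Step 4: +9 new -> 31 infected
Step 5: +5 new -> 36 infected
Step 6: +5 new -> 41 infected
Step 7: +3 new -> 44 infected
Step 8: +1 new -> 45 infected
Step 9: +0 new -> 45 infected

Answer: 45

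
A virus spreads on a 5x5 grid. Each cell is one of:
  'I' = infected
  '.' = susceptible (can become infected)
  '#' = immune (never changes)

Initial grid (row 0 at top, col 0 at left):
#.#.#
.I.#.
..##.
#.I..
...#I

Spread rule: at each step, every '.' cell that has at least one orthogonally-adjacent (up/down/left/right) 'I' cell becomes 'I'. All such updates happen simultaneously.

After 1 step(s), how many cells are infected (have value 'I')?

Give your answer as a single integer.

Step 0 (initial): 3 infected
Step 1: +8 new -> 11 infected

Answer: 11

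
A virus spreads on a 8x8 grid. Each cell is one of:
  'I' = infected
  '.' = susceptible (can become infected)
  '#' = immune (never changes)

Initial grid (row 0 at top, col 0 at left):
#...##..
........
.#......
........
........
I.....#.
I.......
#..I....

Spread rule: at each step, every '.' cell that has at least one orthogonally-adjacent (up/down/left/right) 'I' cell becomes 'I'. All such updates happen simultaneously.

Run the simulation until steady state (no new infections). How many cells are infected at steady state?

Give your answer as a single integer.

Answer: 58

Derivation:
Step 0 (initial): 3 infected
Step 1: +6 new -> 9 infected
Step 2: +8 new -> 17 infected
Step 3: +7 new -> 24 infected
Step 4: +7 new -> 31 infected
Step 5: +6 new -> 37 infected
Step 6: +7 new -> 44 infected
Step 7: +6 new -> 50 infected
Step 8: +3 new -> 53 infected
Step 9: +2 new -> 55 infected
Step 10: +2 new -> 57 infected
Step 11: +1 new -> 58 infected
Step 12: +0 new -> 58 infected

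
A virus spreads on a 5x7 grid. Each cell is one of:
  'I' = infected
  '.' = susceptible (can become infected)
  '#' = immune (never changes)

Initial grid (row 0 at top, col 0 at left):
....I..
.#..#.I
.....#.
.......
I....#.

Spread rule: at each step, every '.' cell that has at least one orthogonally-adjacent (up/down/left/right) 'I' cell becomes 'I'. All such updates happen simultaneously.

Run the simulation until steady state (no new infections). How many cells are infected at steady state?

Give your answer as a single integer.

Step 0 (initial): 3 infected
Step 1: +7 new -> 10 infected
Step 2: +6 new -> 16 infected
Step 3: +9 new -> 25 infected
Step 4: +6 new -> 31 infected
Step 5: +0 new -> 31 infected

Answer: 31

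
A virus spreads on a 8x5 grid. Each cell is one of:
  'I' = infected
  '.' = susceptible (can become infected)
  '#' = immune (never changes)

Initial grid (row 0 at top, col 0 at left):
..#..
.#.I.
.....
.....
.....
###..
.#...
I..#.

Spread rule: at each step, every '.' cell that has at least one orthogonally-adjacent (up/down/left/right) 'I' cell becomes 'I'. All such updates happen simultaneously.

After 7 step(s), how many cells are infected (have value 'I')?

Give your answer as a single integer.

Answer: 33

Derivation:
Step 0 (initial): 2 infected
Step 1: +6 new -> 8 infected
Step 2: +5 new -> 13 infected
Step 3: +5 new -> 18 infected
Step 4: +6 new -> 24 infected
Step 5: +5 new -> 29 infected
Step 6: +3 new -> 32 infected
Step 7: +1 new -> 33 infected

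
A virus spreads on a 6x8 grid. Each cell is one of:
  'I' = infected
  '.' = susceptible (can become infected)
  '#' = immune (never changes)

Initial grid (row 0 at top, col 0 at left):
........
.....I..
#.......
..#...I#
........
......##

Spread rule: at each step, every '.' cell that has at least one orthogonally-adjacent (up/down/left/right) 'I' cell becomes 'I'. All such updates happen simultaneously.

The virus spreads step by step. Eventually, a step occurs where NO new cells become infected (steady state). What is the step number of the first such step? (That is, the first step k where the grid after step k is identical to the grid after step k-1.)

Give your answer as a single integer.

Step 0 (initial): 2 infected
Step 1: +7 new -> 9 infected
Step 2: +9 new -> 18 infected
Step 3: +7 new -> 25 infected
Step 4: +5 new -> 30 infected
Step 5: +5 new -> 35 infected
Step 6: +4 new -> 39 infected
Step 7: +3 new -> 42 infected
Step 8: +1 new -> 43 infected
Step 9: +0 new -> 43 infected

Answer: 9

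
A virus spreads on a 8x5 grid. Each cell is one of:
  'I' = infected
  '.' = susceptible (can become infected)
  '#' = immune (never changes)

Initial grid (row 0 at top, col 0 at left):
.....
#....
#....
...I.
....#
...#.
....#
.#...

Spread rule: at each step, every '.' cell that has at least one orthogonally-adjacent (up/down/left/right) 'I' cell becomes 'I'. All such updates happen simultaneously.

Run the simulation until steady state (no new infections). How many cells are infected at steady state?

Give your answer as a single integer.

Answer: 33

Derivation:
Step 0 (initial): 1 infected
Step 1: +4 new -> 5 infected
Step 2: +5 new -> 10 infected
Step 3: +7 new -> 17 infected
Step 4: +6 new -> 23 infected
Step 5: +5 new -> 28 infected
Step 6: +3 new -> 31 infected
Step 7: +2 new -> 33 infected
Step 8: +0 new -> 33 infected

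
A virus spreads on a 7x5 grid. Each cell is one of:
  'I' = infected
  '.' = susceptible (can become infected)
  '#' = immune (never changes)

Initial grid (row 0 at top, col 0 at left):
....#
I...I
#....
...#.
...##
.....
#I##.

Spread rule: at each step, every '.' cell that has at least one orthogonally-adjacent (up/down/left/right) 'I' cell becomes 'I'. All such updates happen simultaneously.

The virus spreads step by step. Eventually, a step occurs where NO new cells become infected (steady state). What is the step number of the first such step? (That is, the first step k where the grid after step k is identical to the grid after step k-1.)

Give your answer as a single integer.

Answer: 6

Derivation:
Step 0 (initial): 3 infected
Step 1: +5 new -> 8 infected
Step 2: +9 new -> 17 infected
Step 3: +6 new -> 23 infected
Step 4: +3 new -> 26 infected
Step 5: +1 new -> 27 infected
Step 6: +0 new -> 27 infected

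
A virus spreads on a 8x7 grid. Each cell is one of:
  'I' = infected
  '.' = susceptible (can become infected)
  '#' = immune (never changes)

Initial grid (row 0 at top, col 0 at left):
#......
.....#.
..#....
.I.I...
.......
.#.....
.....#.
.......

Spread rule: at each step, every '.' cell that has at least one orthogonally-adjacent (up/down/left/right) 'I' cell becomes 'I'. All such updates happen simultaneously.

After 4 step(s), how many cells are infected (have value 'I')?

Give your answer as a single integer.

Answer: 39

Derivation:
Step 0 (initial): 2 infected
Step 1: +7 new -> 9 infected
Step 2: +9 new -> 18 infected
Step 3: +12 new -> 30 infected
Step 4: +9 new -> 39 infected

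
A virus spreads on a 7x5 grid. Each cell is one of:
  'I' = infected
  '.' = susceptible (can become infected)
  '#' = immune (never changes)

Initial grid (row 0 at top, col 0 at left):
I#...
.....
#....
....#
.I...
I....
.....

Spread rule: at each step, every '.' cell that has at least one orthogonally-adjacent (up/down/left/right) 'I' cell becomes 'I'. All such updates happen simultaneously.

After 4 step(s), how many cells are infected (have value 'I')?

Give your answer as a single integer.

Step 0 (initial): 3 infected
Step 1: +6 new -> 9 infected
Step 2: +7 new -> 16 infected
Step 3: +6 new -> 22 infected
Step 4: +5 new -> 27 infected

Answer: 27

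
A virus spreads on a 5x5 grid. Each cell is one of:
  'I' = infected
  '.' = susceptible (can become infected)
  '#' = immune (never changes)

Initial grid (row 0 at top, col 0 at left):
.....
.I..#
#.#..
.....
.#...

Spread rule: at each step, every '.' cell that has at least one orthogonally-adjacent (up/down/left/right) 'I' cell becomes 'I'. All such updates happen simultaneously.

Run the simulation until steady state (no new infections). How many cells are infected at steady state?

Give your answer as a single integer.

Step 0 (initial): 1 infected
Step 1: +4 new -> 5 infected
Step 2: +4 new -> 9 infected
Step 3: +4 new -> 13 infected
Step 4: +5 new -> 18 infected
Step 5: +2 new -> 20 infected
Step 6: +1 new -> 21 infected
Step 7: +0 new -> 21 infected

Answer: 21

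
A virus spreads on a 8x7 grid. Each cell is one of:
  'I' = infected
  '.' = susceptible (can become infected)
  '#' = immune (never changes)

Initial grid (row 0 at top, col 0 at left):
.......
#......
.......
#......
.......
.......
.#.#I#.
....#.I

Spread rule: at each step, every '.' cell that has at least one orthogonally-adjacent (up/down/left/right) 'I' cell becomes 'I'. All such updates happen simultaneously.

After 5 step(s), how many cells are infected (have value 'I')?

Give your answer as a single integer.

Step 0 (initial): 2 infected
Step 1: +3 new -> 5 infected
Step 2: +4 new -> 9 infected
Step 3: +5 new -> 14 infected
Step 4: +7 new -> 21 infected
Step 5: +8 new -> 29 infected

Answer: 29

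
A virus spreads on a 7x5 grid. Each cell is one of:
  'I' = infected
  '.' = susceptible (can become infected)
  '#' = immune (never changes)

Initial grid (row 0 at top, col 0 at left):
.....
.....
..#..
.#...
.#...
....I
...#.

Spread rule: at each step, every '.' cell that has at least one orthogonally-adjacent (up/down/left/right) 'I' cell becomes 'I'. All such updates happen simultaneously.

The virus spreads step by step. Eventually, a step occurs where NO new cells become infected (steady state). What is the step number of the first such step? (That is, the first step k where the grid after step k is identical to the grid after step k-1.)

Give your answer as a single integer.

Step 0 (initial): 1 infected
Step 1: +3 new -> 4 infected
Step 2: +3 new -> 7 infected
Step 3: +5 new -> 12 infected
Step 4: +5 new -> 17 infected
Step 5: +4 new -> 21 infected
Step 6: +3 new -> 24 infected
Step 7: +3 new -> 27 infected
Step 8: +3 new -> 30 infected
Step 9: +1 new -> 31 infected
Step 10: +0 new -> 31 infected

Answer: 10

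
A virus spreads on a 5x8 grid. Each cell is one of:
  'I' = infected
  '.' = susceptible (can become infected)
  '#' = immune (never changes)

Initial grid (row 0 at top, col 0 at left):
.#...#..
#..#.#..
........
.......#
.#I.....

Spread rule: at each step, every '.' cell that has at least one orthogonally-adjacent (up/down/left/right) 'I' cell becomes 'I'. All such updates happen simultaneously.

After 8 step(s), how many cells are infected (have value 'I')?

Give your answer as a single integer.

Step 0 (initial): 1 infected
Step 1: +2 new -> 3 infected
Step 2: +4 new -> 7 infected
Step 3: +6 new -> 13 infected
Step 4: +7 new -> 20 infected
Step 5: +5 new -> 25 infected
Step 6: +2 new -> 27 infected
Step 7: +2 new -> 29 infected
Step 8: +2 new -> 31 infected

Answer: 31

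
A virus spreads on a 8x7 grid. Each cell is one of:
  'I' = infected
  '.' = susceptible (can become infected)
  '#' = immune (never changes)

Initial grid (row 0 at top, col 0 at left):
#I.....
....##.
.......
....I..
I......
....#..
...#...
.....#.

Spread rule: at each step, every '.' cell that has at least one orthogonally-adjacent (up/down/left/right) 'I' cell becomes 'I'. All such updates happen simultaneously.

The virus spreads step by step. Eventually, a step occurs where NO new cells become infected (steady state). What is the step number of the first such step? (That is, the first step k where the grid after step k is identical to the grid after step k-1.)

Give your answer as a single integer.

Step 0 (initial): 3 infected
Step 1: +9 new -> 12 infected
Step 2: +15 new -> 27 infected
Step 3: +10 new -> 37 infected
Step 4: +6 new -> 43 infected
Step 5: +4 new -> 47 infected
Step 6: +3 new -> 50 infected
Step 7: +0 new -> 50 infected

Answer: 7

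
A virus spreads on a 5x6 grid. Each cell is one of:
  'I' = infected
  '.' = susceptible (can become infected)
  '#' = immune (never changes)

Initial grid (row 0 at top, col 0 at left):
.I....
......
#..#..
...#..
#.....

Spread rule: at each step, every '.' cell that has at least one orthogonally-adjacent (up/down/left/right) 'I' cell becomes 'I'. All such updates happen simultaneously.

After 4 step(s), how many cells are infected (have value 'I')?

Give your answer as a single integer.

Answer: 17

Derivation:
Step 0 (initial): 1 infected
Step 1: +3 new -> 4 infected
Step 2: +4 new -> 8 infected
Step 3: +4 new -> 12 infected
Step 4: +5 new -> 17 infected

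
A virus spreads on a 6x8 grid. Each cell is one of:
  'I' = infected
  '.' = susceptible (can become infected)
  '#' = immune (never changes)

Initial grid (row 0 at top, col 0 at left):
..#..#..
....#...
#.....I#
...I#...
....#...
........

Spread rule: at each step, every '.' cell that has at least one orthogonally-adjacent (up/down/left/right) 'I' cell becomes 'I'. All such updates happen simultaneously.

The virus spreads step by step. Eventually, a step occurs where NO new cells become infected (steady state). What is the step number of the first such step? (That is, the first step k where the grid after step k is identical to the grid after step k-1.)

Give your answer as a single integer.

Step 0 (initial): 2 infected
Step 1: +6 new -> 8 infected
Step 2: +12 new -> 20 infected
Step 3: +11 new -> 31 infected
Step 4: +6 new -> 37 infected
Step 5: +3 new -> 40 infected
Step 6: +1 new -> 41 infected
Step 7: +0 new -> 41 infected

Answer: 7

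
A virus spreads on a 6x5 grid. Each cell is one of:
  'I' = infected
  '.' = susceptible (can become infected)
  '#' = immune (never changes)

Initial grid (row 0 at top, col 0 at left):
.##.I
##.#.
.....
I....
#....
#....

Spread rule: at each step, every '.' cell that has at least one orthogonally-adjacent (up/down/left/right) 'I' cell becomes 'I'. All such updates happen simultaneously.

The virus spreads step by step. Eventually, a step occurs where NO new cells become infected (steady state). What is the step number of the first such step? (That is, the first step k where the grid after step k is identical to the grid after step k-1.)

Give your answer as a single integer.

Step 0 (initial): 2 infected
Step 1: +4 new -> 6 infected
Step 2: +4 new -> 10 infected
Step 3: +6 new -> 16 infected
Step 4: +4 new -> 20 infected
Step 5: +2 new -> 22 infected
Step 6: +0 new -> 22 infected

Answer: 6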